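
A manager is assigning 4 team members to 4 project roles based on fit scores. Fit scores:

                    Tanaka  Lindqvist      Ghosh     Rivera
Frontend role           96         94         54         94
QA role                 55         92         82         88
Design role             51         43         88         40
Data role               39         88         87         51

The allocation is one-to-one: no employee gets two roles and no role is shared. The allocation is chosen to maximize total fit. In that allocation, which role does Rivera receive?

Rivera receives QA role.

Optimal: Tanaka→Frontend role (96 pts), Lindqvist→Data role (88 pts), Ghosh→Design role (88 pts), Rivera→QA role (88 pts) — total 96+88+88+88 = 360 pts.
Max-entry greedy (repeatedly take the single best remaining cell) gives 327 pts, worse by 33.
Next-best assignment: Tanaka→Frontend role, Lindqvist→QA role, Ghosh→Design role, Rivera→Data role = 327 pts.
No other one-to-one assignment exceeds 360 pts.
Rivera's own top role is Frontend role (94 pts), but forcing Rivera→Frontend role and reassigning the rest optimally gives only 325 pts — worse by 35.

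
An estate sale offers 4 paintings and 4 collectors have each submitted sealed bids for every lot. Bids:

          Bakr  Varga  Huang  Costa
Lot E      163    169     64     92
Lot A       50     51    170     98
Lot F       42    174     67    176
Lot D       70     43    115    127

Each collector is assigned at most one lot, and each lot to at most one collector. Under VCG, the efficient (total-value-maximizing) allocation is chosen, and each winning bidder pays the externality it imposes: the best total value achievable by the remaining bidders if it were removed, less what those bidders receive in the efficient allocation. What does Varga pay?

Efficient allocation: Bakr→Lot E ($163), Varga→Lot F ($174), Huang→Lot A ($170), Costa→Lot D ($127); total welfare W = $634.
Varga receives Lot F at value $174, so the others get W − 174 = $460.
Without Varga: best allocation of the remaining 3 bidders over all 4 lots is Bakr→Lot E ($163), Huang→Lot A ($170), Costa→Lot F ($176), total $509.
VCG payment = (others' best without Varga) − (others' welfare with Varga) = 509 − 460 = $49.

Varga pays $49.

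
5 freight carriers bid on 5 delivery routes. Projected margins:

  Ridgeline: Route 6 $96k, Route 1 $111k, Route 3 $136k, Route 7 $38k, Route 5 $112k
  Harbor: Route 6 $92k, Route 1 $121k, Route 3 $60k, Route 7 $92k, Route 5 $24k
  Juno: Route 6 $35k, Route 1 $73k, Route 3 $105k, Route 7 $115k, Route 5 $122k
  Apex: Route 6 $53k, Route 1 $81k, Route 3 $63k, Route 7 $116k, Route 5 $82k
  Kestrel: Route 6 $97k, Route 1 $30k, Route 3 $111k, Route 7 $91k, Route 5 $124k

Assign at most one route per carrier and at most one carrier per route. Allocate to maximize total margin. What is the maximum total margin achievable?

Optimal: Ridgeline→Route 3 ($136k), Harbor→Route 1 ($121k), Juno→Route 5 ($122k), Apex→Route 7 ($116k), Kestrel→Route 6 ($97k) — total 136+121+122+116+97 = $592k.
Max-entry greedy (repeatedly take the single best remaining cell) gives $532k, worse by 60.
No other one-to-one assignment exceeds $592k.

Maximum total: $592k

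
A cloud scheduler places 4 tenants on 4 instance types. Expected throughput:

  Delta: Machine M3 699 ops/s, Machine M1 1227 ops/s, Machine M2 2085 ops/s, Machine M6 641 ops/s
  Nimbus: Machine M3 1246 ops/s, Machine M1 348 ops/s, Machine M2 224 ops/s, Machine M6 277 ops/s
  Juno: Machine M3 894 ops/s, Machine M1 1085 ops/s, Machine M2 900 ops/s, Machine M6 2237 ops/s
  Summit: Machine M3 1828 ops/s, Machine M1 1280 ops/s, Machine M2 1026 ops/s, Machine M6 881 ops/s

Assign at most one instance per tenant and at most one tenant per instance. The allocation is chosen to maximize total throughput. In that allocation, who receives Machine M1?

Treat this as an assignment problem: match each tenant to one instance.
Optimal: Delta→Machine M2 (2085 ops/s), Nimbus→Machine M3 (1246 ops/s), Juno→Machine M6 (2237 ops/s), Summit→Machine M1 (1280 ops/s) — total 2085+1246+2237+1280 = 6848 ops/s.
No other one-to-one assignment exceeds 6848 ops/s.
Summit's own top instance is Machine M3 (1828 ops/s), but forcing Summit→Machine M3 and reassigning the rest optimally gives only 6498 ops/s — worse by 350.

Summit receives Machine M1.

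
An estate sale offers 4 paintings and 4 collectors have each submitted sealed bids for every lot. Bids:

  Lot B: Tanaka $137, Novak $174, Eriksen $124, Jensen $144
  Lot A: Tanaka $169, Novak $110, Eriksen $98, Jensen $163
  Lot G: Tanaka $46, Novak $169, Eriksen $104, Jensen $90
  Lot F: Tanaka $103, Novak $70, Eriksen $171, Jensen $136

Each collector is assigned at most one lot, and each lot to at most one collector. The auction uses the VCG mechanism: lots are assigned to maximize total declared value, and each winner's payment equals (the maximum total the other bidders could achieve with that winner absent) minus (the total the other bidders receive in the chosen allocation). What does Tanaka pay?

Efficient allocation: Tanaka→Lot A ($169), Novak→Lot G ($169), Eriksen→Lot F ($171), Jensen→Lot B ($144); total welfare W = $653.
Tanaka receives Lot A at value $169, so the others get W − 169 = $484.
Without Tanaka: best allocation of the remaining 3 bidders over all 4 lots is Novak→Lot B ($174), Eriksen→Lot F ($171), Jensen→Lot A ($163), total $508.
VCG payment = (others' best without Tanaka) − (others' welfare with Tanaka) = 508 − 484 = $24.

Tanaka pays $24.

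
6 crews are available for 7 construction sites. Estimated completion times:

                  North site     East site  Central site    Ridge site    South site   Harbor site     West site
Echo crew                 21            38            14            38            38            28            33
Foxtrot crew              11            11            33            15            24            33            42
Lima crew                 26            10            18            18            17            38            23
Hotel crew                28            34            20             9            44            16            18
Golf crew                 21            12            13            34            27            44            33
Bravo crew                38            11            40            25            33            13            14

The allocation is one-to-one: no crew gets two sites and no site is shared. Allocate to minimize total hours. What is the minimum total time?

This is a one-to-one assignment (minimum-cost bipartite matching).
Optimal: Echo crew→Central site (14 hours), Foxtrot crew→North site (11 hours), Lima crew→South site (17 hours), Hotel crew→Ridge site (9 hours), Golf crew→East site (12 hours), Bravo crew→Harbor site (13 hours) — total 14+11+17+9+12+13 = 76 hours.
Next-best assignment: Echo crew→Central site, Foxtrot crew→North site, Lima crew→South site, Hotel crew→Ridge site, Golf crew→East site, Bravo crew→West site = 77 hours.
Swapping Lima crew↔Foxtrot crew (Lima crew→North site 26 hours, Foxtrot crew→South site 24 hours) adds 22.

Minimum total: 76 hours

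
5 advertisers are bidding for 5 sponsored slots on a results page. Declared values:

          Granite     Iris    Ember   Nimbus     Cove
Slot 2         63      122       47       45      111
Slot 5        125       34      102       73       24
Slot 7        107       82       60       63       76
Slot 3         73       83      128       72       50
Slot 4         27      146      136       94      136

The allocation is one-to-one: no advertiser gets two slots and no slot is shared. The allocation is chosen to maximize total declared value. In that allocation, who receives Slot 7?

Optimal: Granite→Slot 5 ($125), Iris→Slot 2 ($122), Ember→Slot 3 ($128), Nimbus→Slot 7 ($63), Cove→Slot 4 ($136) — total 125+122+128+63+136 = $574.
Max-entry greedy (repeatedly take the single best remaining cell) gives $573, worse by 1.
Nimbus's own top slot is Slot 4 ($94), but forcing Nimbus→Slot 4 and reassigning the rest optimally gives only $545 — worse by 29.

Nimbus receives Slot 7.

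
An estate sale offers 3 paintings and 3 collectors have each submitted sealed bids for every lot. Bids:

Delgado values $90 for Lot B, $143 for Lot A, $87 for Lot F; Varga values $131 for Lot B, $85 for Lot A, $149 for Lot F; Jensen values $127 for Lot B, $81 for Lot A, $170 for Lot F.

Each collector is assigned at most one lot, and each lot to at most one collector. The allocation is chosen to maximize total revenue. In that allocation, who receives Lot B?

Optimal: Delgado→Lot A ($143), Varga→Lot B ($131), Jensen→Lot F ($170) — total 143+131+170 = $444.
Row-greedy (each collector in turn takes its best remaining lot) gives $419, worse by 25.
Swapping Jensen↔Delgado (Jensen→Lot A $81, Delgado→Lot F $87) loses 145.
Varga's own top lot is Lot F ($149), but forcing Varga→Lot F and reassigning the rest optimally gives only $419 — worse by 25.

Varga receives Lot B.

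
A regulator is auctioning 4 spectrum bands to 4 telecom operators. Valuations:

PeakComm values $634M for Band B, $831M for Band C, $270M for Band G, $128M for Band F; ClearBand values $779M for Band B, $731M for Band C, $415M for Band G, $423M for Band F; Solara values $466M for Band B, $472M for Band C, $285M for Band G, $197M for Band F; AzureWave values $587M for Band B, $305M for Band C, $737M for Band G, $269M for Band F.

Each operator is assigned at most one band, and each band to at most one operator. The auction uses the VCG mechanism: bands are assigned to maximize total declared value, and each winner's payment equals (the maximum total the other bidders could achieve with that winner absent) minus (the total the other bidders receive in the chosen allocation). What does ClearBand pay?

ClearBand pays $269M.

Efficient allocation: PeakComm→Band C ($831M), ClearBand→Band B ($779M), Solara→Band F ($197M), AzureWave→Band G ($737M); total welfare W = $2544M.
ClearBand receives Band B at value $779M, so the others get W − 779 = $1765M.
Without ClearBand: best allocation of the remaining 3 bidders over all 4 bands is PeakComm→Band C ($831M), Solara→Band B ($466M), AzureWave→Band G ($737M), total $2034M.
VCG payment = (others' best without ClearBand) − (others' welfare with ClearBand) = 2034 − 1765 = $269M.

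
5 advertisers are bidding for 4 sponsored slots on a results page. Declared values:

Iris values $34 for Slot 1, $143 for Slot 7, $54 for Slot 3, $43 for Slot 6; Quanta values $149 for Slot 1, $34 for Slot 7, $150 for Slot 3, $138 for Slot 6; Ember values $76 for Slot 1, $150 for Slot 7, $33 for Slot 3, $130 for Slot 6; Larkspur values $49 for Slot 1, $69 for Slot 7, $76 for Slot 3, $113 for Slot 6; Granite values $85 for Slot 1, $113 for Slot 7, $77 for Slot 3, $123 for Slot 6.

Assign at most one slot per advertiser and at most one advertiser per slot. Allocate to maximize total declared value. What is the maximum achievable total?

Treat this as an assignment problem: match each advertiser to one slot.
Optimal: Granite→Slot 1 ($85), Iris→Slot 7 ($143), Quanta→Slot 3 ($150), Ember→Slot 6 ($130) — total 85+143+150+130 = $508.
Next-best assignment: Quanta→Slot 1, Iris→Slot 7, Granite→Slot 3, Ember→Slot 6 = $499.

Max total: $508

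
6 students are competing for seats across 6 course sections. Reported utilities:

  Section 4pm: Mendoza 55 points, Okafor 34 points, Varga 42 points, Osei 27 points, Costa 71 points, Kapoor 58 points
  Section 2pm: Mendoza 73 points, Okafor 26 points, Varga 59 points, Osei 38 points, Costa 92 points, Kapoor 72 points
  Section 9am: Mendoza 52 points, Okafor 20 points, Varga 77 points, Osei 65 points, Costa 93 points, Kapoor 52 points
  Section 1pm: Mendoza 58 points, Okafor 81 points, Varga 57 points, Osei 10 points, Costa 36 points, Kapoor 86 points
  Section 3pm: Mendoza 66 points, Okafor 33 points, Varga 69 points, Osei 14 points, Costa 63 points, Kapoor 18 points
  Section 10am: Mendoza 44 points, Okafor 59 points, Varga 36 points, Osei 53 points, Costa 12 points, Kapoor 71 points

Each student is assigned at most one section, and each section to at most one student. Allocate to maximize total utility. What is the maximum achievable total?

Optimal: Mendoza→Section 4pm (55 points), Okafor→Section 1pm (81 points), Varga→Section 3pm (69 points), Osei→Section 9am (65 points), Costa→Section 2pm (92 points), Kapoor→Section 10am (71 points) — total 55+81+69+65+92+71 = 433 points.
Swapping Okafor↔Varga (Okafor→Section 3pm 33 points, Varga→Section 1pm 57 points) loses 60.

Max total: 433 points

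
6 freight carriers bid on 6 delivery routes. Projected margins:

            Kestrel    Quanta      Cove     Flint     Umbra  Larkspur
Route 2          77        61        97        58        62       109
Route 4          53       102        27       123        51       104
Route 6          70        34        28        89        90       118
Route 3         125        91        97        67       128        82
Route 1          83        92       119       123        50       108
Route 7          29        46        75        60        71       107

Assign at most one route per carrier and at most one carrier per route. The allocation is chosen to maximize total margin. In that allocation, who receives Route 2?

Cove receives Route 2.

Treat this as an assignment problem: match each carrier to one route.
Optimal: Kestrel→Route 3 ($125k), Quanta→Route 4 ($102k), Cove→Route 2 ($97k), Flint→Route 1 ($123k), Umbra→Route 6 ($90k), Larkspur→Route 7 ($107k) — total 125+102+97+123+90+107 = $644k.
Column-greedy (each route in turn goes to its best remaining carrier) gives $612k, worse by 32.
Swapping Umbra↔Larkspur (Umbra→Route 7 $71k, Larkspur→Route 6 $118k) loses 8.
No other one-to-one assignment exceeds $644k.
Cove's own top route is Route 1 ($119k), but forcing Cove→Route 1 and reassigning the rest optimally gives only $625k — worse by 19.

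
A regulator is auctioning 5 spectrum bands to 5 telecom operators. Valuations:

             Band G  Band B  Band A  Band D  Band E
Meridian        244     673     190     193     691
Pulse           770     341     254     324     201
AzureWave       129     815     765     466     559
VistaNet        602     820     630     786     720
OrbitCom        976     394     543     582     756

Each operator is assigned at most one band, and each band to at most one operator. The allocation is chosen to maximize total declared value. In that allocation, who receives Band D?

VistaNet receives Band D.

Optimal: Meridian→Band B ($673M), Pulse→Band G ($770M), AzureWave→Band A ($765M), VistaNet→Band D ($786M), OrbitCom→Band E ($756M) — total 673+770+765+786+756 = $3750M.
Swapping VistaNet↔Meridian (VistaNet→Band B $820M, Meridian→Band D $193M) loses 446.
No other one-to-one assignment exceeds $3750M.
VistaNet's own top band is Band B ($820M), but forcing VistaNet→Band B and reassigning the rest optimally gives only $3628M — worse by 122.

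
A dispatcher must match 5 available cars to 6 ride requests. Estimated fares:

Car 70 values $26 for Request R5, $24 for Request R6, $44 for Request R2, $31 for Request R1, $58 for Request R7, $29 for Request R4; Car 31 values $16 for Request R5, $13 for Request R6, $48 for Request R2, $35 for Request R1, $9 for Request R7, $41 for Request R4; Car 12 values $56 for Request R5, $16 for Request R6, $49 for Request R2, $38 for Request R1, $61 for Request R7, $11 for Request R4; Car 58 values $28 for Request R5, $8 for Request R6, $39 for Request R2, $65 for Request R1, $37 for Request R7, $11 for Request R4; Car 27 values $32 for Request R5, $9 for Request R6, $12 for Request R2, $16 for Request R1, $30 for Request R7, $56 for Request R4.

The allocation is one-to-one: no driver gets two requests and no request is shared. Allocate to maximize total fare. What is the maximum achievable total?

Optimal: Car 70→Request R7 ($58), Car 31→Request R2 ($48), Car 12→Request R5 ($56), Car 58→Request R1 ($65), Car 27→Request R4 ($56) — total 58+48+56+65+56 = $283.
Max-entry greedy (repeatedly take the single best remaining cell) gives $256, worse by 27.
Swapping Car 31↔Car 58 (Car 31→Request R1 $35, Car 58→Request R2 $39) loses 39.

Max total: $283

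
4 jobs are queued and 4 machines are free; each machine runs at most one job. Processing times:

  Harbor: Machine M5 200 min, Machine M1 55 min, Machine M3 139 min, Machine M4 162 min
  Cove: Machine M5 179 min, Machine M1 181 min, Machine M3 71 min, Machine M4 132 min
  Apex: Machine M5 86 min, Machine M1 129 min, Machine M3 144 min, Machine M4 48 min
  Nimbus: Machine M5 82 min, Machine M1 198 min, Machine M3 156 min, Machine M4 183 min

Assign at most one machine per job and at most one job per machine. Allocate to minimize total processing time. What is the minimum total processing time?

Min total: 256 min

Optimal: Harbor→Machine M1 (55 min), Cove→Machine M3 (71 min), Apex→Machine M4 (48 min), Nimbus→Machine M5 (82 min) — total 55+71+48+82 = 256 min.
Swapping Harbor↔Nimbus (Harbor→Machine M5 200 min, Nimbus→Machine M1 198 min) adds 261.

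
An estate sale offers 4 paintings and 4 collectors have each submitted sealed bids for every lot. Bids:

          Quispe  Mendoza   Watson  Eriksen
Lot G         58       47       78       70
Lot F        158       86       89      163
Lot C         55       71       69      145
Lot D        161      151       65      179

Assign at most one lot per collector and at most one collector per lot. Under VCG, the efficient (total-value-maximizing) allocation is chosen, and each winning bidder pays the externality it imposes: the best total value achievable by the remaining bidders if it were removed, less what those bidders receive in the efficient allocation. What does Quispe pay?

Efficient allocation: Quispe→Lot F ($158), Mendoza→Lot D ($151), Watson→Lot G ($78), Eriksen→Lot C ($145); total welfare W = $532.
Quispe receives Lot F at value $158, so the others get W − 158 = $374.
Without Quispe: best allocation of the remaining 3 bidders over all 4 lots is Mendoza→Lot D ($151), Watson→Lot G ($78), Eriksen→Lot F ($163), total $392.
VCG payment = (others' best without Quispe) − (others' welfare with Quispe) = 392 − 374 = $18.

Quispe pays $18.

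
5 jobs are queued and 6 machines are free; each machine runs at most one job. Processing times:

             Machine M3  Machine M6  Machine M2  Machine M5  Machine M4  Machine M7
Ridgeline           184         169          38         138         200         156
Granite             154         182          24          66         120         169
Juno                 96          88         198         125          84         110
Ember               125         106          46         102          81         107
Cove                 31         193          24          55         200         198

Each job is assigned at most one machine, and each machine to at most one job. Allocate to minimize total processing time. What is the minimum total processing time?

Min total: 304 min

Treat this as an assignment problem: match each job to one machine.
Optimal: Ridgeline→Machine M2 (38 min), Granite→Machine M5 (66 min), Juno→Machine M6 (88 min), Ember→Machine M4 (81 min), Cove→Machine M3 (31 min) — total 38+66+88+81+31 = 304 min.
Row-greedy (each job in turn takes its cheapest remaining machine) gives 325 min, worse by 21.
Checked against all permutations: 304 min is optimal.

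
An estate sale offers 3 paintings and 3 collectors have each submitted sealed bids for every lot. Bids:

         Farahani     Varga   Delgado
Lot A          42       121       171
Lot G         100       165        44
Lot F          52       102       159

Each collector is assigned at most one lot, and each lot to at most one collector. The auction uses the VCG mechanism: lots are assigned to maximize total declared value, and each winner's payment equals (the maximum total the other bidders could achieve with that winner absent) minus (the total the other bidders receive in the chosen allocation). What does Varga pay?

Varga pays $48.

Efficient allocation: Farahani→Lot F ($52), Varga→Lot G ($165), Delgado→Lot A ($171); total welfare W = $388.
Varga receives Lot G at value $165, so the others get W − 165 = $223.
Without Varga: best allocation of the remaining 2 bidders over all 3 lots is Farahani→Lot G ($100), Delgado→Lot A ($171), total $271.
VCG payment = (others' best without Varga) − (others' welfare with Varga) = 271 − 223 = $48.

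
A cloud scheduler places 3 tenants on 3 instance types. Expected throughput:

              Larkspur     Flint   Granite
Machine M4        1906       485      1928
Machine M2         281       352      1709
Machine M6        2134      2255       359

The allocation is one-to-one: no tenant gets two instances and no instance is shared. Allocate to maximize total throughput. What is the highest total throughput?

Max total: 5870 ops/s

Optimal: Larkspur→Machine M4 (1906 ops/s), Flint→Machine M6 (2255 ops/s), Granite→Machine M2 (1709 ops/s) — total 1906+2255+1709 = 5870 ops/s.
Row-greedy (each tenant in turn takes its best remaining instance) gives 4328 ops/s, worse by 1542.
Next-best assignment: Larkspur→Machine M2, Flint→Machine M6, Granite→Machine M4 = 4464 ops/s.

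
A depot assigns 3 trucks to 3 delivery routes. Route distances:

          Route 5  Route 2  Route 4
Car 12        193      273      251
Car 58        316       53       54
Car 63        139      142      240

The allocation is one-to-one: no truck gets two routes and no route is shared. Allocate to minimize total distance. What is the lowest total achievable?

Minimum total: 389 km

Optimal: Car 12→Route 5 (193 km), Car 58→Route 4 (54 km), Car 63→Route 2 (142 km) — total 193+54+142 = 389 km.
Row-greedy (each truck in turn takes its cheapest remaining route) gives 486 km, worse by 97.
Next-best assignment: Car 12→Route 4, Car 58→Route 2, Car 63→Route 5 = 443 km.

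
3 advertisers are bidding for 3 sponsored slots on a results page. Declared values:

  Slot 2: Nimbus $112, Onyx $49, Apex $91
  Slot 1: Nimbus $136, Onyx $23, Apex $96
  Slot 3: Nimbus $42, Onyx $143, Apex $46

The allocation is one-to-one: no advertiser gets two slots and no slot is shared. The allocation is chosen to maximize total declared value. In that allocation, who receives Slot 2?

Optimal: Nimbus→Slot 1 ($136), Onyx→Slot 3 ($143), Apex→Slot 2 ($91) — total 136+143+91 = $370.
Column-greedy (each slot in turn goes to its best remaining advertiser) gives $351, worse by 19.
Swapping Nimbus↔Apex (Nimbus→Slot 2 $112, Apex→Slot 1 $96) loses 19.
No other one-to-one assignment exceeds $370.
Apex's own top slot is Slot 1 ($96), but forcing Apex→Slot 1 and reassigning the rest optimally gives only $351 — worse by 19.

Apex receives Slot 2.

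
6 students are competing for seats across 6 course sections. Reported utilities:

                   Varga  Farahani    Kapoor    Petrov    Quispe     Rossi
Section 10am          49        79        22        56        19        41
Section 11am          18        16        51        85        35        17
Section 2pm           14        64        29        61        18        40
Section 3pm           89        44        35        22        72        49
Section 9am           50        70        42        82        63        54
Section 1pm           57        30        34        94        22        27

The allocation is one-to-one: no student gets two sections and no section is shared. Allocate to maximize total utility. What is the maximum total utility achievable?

Optimal: Varga→Section 3pm (89 points), Farahani→Section 10am (79 points), Kapoor→Section 11am (51 points), Petrov→Section 1pm (94 points), Quispe→Section 9am (63 points), Rossi→Section 2pm (40 points) — total 89+79+51+94+63+40 = 416 points.
Column-greedy (each section in turn goes to its best remaining student) gives 390 points, worse by 26.
Every other assignment is strictly worse.

Maximum total: 416 points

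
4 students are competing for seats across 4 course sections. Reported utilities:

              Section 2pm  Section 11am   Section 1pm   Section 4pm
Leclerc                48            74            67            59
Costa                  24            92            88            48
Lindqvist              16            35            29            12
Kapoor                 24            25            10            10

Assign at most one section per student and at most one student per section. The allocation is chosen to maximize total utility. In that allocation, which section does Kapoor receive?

This is a one-to-one assignment (maximum-weight bipartite matching).
Optimal: Leclerc→Section 4pm (59 points), Costa→Section 1pm (88 points), Lindqvist→Section 11am (35 points), Kapoor→Section 2pm (24 points) — total 59+88+35+24 = 206 points.
Column-greedy (each section in turn goes to its best remaining student) gives 179 points, worse by 27.
Next-best assignment: Leclerc→Section 4pm, Costa→Section 11am, Lindqvist→Section 1pm, Kapoor→Section 2pm = 204 points.
Kapoor's own top section is Section 11am (25 points), but forcing Kapoor→Section 11am and reassigning the rest optimally gives only 188 points — worse by 18.

Kapoor receives Section 2pm.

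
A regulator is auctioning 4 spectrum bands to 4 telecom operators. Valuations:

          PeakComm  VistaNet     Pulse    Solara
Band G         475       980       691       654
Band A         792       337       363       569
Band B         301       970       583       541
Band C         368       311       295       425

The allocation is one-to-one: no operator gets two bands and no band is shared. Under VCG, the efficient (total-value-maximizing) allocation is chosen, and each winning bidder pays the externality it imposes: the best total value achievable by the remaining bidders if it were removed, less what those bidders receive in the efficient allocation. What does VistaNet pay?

Efficient allocation: PeakComm→Band A ($792M), VistaNet→Band B ($970M), Pulse→Band G ($691M), Solara→Band C ($425M); total welfare W = $2878M.
VistaNet receives Band B at value $970M, so the others get W − 970 = $1908M.
Without VistaNet: best allocation of the remaining 3 bidders over all 4 bands is PeakComm→Band A ($792M), Pulse→Band B ($583M), Solara→Band G ($654M), total $2029M.
VCG payment = (others' best without VistaNet) − (others' welfare with VistaNet) = 2029 − 1908 = $121M.

VistaNet pays $121M.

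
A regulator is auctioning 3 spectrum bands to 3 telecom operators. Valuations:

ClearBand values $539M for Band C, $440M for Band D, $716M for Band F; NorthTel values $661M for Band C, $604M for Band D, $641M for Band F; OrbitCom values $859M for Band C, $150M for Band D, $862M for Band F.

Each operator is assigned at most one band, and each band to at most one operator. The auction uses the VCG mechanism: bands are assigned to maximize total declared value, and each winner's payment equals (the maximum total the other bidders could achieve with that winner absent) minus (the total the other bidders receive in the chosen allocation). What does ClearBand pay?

ClearBand pays $60M.

Efficient allocation: ClearBand→Band F ($716M), NorthTel→Band D ($604M), OrbitCom→Band C ($859M); total welfare W = $2179M.
ClearBand receives Band F at value $716M, so the others get W − 716 = $1463M.
Without ClearBand: best allocation of the remaining 2 bidders over all 3 bands is NorthTel→Band C ($661M), OrbitCom→Band F ($862M), total $1523M.
VCG payment = (others' best without ClearBand) − (others' welfare with ClearBand) = 1523 − 1463 = $60M.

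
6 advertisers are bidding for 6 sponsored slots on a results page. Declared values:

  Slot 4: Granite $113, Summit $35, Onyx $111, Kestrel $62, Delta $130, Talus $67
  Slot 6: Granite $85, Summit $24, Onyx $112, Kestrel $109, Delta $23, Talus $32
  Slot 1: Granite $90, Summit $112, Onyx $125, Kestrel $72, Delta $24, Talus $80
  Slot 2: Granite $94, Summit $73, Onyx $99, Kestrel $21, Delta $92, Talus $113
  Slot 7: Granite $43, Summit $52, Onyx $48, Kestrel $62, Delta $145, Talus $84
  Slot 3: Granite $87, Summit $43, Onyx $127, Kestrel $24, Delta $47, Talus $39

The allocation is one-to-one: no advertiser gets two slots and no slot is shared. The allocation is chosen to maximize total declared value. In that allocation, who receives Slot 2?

Talus receives Slot 2.

Optimal: Granite→Slot 4 ($113), Summit→Slot 1 ($112), Onyx→Slot 3 ($127), Kestrel→Slot 6 ($109), Delta→Slot 7 ($145), Talus→Slot 2 ($113) — total 113+112+127+109+145+113 = $719.
Column-greedy (each slot in turn goes to its best remaining advertiser) gives $616, worse by 103.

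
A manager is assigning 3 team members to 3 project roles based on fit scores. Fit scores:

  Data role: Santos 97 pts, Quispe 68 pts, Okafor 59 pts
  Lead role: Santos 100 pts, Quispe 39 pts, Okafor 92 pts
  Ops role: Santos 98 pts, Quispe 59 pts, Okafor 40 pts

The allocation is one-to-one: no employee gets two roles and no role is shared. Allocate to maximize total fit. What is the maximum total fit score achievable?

Treat this as an assignment problem: match each employee to one role.
Optimal: Santos→Ops role (98 pts), Quispe→Data role (68 pts), Okafor→Lead role (92 pts) — total 98+68+92 = 258 pts.
Max-entry greedy (repeatedly take the single best remaining cell) gives 208 pts, worse by 50.
Next-best assignment: Santos→Data role, Quispe→Ops role, Okafor→Lead role = 248 pts.

Max total: 258 pts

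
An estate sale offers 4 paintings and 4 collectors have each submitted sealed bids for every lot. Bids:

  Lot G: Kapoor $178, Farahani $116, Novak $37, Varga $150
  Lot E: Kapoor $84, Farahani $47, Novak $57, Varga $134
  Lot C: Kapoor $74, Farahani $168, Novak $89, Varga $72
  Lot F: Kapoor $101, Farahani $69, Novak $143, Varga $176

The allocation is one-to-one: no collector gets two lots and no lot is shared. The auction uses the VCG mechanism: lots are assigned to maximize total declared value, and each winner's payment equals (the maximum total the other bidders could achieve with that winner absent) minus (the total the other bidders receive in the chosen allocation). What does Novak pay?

Efficient allocation: Kapoor→Lot G ($178), Farahani→Lot C ($168), Novak→Lot F ($143), Varga→Lot E ($134); total welfare W = $623.
Novak receives Lot F at value $143, so the others get W − 143 = $480.
Without Novak: best allocation of the remaining 3 bidders over all 4 lots is Kapoor→Lot G ($178), Farahani→Lot C ($168), Varga→Lot F ($176), total $522.
VCG payment = (others' best without Novak) − (others' welfare with Novak) = 522 − 480 = $42.

Novak pays $42.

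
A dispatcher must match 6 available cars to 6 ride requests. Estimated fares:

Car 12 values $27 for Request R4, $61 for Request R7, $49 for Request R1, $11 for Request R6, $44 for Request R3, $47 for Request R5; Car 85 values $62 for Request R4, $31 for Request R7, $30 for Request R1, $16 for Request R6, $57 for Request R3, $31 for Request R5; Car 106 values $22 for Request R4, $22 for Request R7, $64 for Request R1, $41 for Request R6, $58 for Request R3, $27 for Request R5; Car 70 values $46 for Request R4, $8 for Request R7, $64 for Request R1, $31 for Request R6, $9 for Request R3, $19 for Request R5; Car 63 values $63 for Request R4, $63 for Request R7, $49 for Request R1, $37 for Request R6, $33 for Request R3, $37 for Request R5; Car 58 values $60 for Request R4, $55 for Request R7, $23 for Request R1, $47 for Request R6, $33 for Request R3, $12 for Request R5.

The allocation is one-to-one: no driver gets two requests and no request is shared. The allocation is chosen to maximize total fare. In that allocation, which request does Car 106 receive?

Car 106 receives Request R3.

Optimal: Car 12→Request R5 ($47), Car 85→Request R4 ($62), Car 106→Request R3 ($58), Car 70→Request R1 ($64), Car 63→Request R7 ($63), Car 58→Request R6 ($47) — total 47+62+58+64+63+47 = $341.
Column-greedy (each request in turn goes to its best remaining driver) gives $311, worse by 30.
No other one-to-one assignment exceeds $341.
Car 106's own top request is Request R1 ($64), but forcing Car 106→Request R1 and reassigning the rest optimally gives only $324 — worse by 17.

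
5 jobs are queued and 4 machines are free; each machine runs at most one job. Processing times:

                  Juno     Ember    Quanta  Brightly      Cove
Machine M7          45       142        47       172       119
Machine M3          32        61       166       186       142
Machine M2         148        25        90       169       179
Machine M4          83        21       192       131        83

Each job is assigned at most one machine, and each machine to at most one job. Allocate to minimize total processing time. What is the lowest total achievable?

Optimal: Quanta→Machine M7 (47 min), Juno→Machine M3 (32 min), Ember→Machine M2 (25 min), Cove→Machine M4 (83 min) — total 47+32+25+83 = 187 min.
Column-greedy (each machine in turn goes to its cheapest remaining job) gives 279 min, worse by 92.
Checked against all permutations: 187 min is optimal.

Min total: 187 min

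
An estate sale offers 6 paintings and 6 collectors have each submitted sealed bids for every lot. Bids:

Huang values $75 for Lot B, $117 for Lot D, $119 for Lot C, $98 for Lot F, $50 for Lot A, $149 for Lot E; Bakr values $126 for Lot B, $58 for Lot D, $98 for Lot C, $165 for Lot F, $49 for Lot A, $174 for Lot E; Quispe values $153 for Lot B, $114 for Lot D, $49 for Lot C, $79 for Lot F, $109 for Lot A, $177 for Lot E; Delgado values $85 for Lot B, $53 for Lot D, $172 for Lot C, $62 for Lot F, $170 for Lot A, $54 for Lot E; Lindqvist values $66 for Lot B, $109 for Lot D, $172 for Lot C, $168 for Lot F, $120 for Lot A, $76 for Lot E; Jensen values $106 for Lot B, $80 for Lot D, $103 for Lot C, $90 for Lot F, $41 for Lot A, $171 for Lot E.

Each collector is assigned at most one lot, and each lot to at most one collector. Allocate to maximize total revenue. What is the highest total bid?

Maximum total: $948

Optimal: Huang→Lot D ($117), Bakr→Lot F ($165), Quispe→Lot B ($153), Delgado→Lot A ($170), Lindqvist→Lot C ($172), Jensen→Lot E ($171) — total 117+165+153+170+172+171 = $948.
Column-greedy (each lot in turn goes to its best remaining collector) gives $830, worse by 118.
Swapping Quispe↔Lindqvist (Quispe→Lot C $49, Lindqvist→Lot B $66) loses 210.
Checked against all permutations: $948 is optimal.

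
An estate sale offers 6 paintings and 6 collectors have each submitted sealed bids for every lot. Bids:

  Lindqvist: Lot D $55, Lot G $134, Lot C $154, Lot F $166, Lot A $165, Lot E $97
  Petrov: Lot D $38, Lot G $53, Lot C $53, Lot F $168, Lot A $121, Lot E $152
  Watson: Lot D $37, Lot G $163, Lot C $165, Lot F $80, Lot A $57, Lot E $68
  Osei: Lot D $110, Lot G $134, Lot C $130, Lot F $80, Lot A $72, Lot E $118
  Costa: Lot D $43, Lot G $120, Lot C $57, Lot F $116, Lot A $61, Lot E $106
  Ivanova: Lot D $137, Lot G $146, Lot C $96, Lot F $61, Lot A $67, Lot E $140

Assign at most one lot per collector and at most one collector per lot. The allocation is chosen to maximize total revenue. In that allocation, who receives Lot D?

Optimal: Lindqvist→Lot A ($165), Petrov→Lot F ($168), Watson→Lot C ($165), Osei→Lot G ($134), Costa→Lot E ($106), Ivanova→Lot D ($137) — total 165+168+165+134+106+137 = $875.
Row-greedy (each collector in turn takes its best remaining lot) gives $815, worse by 60.
Next-best assignment: Lindqvist→Lot A, Petrov→Lot F, Watson→Lot C, Osei→Lot E, Costa→Lot G, Ivanova→Lot D = $873.
No other one-to-one assignment exceeds $875.
Ivanova's own top lot is Lot G ($146), but forcing Ivanova→Lot G and reassigning the rest optimally gives only $860 — worse by 15.

Ivanova receives Lot D.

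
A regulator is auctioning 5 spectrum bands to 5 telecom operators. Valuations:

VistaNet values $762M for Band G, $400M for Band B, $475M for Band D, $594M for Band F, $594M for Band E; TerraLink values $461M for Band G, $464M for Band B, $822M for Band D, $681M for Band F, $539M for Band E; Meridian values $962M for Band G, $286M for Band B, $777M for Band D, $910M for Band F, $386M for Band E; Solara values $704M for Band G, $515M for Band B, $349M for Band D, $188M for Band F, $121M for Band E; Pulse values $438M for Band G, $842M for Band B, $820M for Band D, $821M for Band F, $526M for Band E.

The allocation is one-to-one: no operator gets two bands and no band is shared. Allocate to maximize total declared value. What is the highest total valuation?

Maximum total: $3872M

Optimal: VistaNet→Band E ($594M), TerraLink→Band D ($822M), Meridian→Band F ($910M), Solara→Band G ($704M), Pulse→Band B ($842M) — total 594+822+910+704+842 = $3872M.
Row-greedy (each operator in turn takes its best remaining band) gives $3535M, worse by 337.
Every other assignment is strictly worse.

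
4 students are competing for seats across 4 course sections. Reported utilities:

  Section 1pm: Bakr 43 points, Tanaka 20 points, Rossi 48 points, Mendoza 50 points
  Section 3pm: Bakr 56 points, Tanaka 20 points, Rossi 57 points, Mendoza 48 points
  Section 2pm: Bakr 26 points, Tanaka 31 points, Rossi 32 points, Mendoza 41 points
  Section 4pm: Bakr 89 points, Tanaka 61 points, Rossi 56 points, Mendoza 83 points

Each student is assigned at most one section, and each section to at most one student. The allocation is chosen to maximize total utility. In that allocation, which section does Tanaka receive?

This is a one-to-one assignment (maximum-weight bipartite matching).
Optimal: Bakr→Section 4pm (89 points), Tanaka→Section 2pm (31 points), Rossi→Section 3pm (57 points), Mendoza→Section 1pm (50 points) — total 89+31+57+50 = 227 points.
Next-best assignment: Bakr→Section 3pm, Tanaka→Section 2pm, Rossi→Section 1pm, Mendoza→Section 4pm = 218 points.
Checked against all permutations: 227 points is optimal.
Tanaka's own top section is Section 4pm (61 points), but forcing Tanaka→Section 4pm and reassigning the rest optimally gives only 206 points — worse by 21.

Tanaka receives Section 2pm.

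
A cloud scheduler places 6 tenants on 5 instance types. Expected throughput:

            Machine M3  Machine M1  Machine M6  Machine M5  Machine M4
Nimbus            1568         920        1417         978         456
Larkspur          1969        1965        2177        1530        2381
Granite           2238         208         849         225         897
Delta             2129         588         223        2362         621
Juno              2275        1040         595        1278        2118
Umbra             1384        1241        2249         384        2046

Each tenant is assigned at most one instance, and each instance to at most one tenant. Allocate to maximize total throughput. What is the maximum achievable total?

Optimal: Granite→Machine M3 (2238 ops/s), Larkspur→Machine M1 (1965 ops/s), Umbra→Machine M6 (2249 ops/s), Delta→Machine M5 (2362 ops/s), Juno→Machine M4 (2118 ops/s) — total 2238+1965+2249+2362+2118 = 10932 ops/s.
Next-best assignment: Granite→Machine M3, Juno→Machine M1, Umbra→Machine M6, Delta→Machine M5, Larkspur→Machine M4 = 10270 ops/s.
Every other assignment is strictly worse.

Maximum total: 10932 ops/s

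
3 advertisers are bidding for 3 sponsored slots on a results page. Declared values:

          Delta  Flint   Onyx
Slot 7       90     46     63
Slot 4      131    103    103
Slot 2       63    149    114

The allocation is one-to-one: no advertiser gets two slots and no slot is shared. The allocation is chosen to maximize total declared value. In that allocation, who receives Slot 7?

Onyx receives Slot 7.

Treat this as an assignment problem: match each advertiser to one slot.
Optimal: Delta→Slot 4 ($131), Flint→Slot 2 ($149), Onyx→Slot 7 ($63) — total 131+149+63 = $343.
Column-greedy (each slot in turn goes to its best remaining advertiser) gives $307, worse by 36.
Checked against all permutations: $343 is optimal.
Onyx's own top slot is Slot 2 ($114), but forcing Onyx→Slot 2 and reassigning the rest optimally gives only $307 — worse by 36.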